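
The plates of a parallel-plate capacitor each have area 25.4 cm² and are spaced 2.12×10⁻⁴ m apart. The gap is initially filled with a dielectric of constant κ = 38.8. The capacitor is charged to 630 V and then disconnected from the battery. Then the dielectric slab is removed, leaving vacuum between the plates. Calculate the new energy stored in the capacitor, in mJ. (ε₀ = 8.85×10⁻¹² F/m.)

31.7 mJ

A = 25.4 cm² = 2.54×10⁻³ m².
Initially C₁ = κε₀A/d = 38.8 × 8.85×10⁻¹² × 2.54×10⁻³ / 2.12×10⁻⁴ = 4.11×10⁻⁹ F.
U₁ = 8.16×10⁻⁴ J.
Isolated ⇒ Q is held fixed. C₂ = 0.0258 C₁ and U = Q²/(2C), so U₂/U₁ = C₁/C₂ = 38.8.
U₂ = 38.8 × 8.16×10⁻⁴ = 3.17×10⁻² J.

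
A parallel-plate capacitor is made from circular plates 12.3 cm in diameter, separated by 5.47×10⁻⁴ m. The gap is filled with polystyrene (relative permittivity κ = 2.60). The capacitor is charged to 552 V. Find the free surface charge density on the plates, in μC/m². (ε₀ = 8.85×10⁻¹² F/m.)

σ ≈ 23.2 μC/m²

A = π(12.3/2 cm)² = 1.19×10⁻² m².
C = κε₀A/d = 2.60 × 8.85×10⁻¹² × 1.19×10⁻² / 5.47×10⁻⁴ = 5.00×10⁻¹⁰ F.
σ = Q/A = CV/A = 5.00×10⁻¹⁰ × 552 / 1.19×10⁻² = 2.32×10⁻⁵ C/m².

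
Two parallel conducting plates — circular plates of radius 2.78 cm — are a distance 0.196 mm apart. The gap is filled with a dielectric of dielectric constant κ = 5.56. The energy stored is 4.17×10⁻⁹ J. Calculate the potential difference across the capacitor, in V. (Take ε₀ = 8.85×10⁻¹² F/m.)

3.70 V

A = π(2.78 cm)² = 2.43×10⁻³ m².
C = κε₀A/d = 5.56 × 8.85×10⁻¹² × 2.43×10⁻³ / 1.96×10⁻⁴ = 6.10×10⁻¹⁰ F.
V = √(2U/C) = √(2 × 4.17×10⁻⁹ / 6.10×10⁻¹⁰) = 3.70 V.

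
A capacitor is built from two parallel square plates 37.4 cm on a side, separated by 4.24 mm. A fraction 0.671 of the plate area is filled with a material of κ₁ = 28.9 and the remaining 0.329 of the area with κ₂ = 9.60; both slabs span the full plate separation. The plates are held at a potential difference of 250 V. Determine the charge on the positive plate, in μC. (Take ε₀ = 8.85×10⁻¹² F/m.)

A = (37.4 cm)² = 0.140 m².
Side-by-side slabs ⇒ two capacitors in parallel, each spanning the full gap.
C₁ = κ₁ε₀A₁/d = 28.9 × 8.85×10⁻¹² × 9.39×10⁻² / 4.24×10⁻³ = 5.66×10⁻⁹ F.
C₂ = κ₂ε₀A₂/d = 9.60 × 8.85×10⁻¹² × 4.60×10⁻² / 4.24×10⁻³ = 9.22×10⁻¹⁰ F.
C = C₁ + C₂ = 6.58×10⁻⁹ F.
Q = CV = 6.58×10⁻⁹ × 250 = 1.65×10⁻⁶ C.

Q ≈ 1.65 μC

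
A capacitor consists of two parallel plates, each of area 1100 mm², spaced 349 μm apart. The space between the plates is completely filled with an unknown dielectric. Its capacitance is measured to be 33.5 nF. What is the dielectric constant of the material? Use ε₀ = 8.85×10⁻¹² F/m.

1201

A = 1100 mm² = 1.10×10⁻³ m².
κ = Cd/(ε₀A) = 3.35×10⁻⁸ × 3.49×10⁻⁴ / (8.85×10⁻¹² × 1.10×10⁻³) = 1201.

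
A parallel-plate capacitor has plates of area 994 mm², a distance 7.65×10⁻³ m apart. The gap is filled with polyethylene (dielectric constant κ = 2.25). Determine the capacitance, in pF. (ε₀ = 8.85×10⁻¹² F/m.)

A = 994 mm² = 9.94×10⁻⁴ m².
C = κε₀A/d = 2.25 × 8.85×10⁻¹² × 9.94×10⁻⁴ / 7.65×10⁻³ = 2.59×10⁻¹² F.

2.59 pF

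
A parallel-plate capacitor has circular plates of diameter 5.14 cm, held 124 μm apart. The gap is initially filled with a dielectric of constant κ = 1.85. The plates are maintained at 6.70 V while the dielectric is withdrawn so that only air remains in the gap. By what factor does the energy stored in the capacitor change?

Battery connected ⇒ V is held fixed.
C₂ = 0.541 C₁ and U = ½CV², so U₂/U₁ = C₂/C₁ = 0.541.

U₂/U₁ ≈ 0.541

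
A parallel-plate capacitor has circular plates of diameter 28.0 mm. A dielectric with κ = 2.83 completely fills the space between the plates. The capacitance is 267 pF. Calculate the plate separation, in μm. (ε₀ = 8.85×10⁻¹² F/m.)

d ≈ 57.8 μm

A = π(28.0/2 mm)² = 6.16×10⁻⁴ m².
d = κε₀A/C = 2.83 × 8.85×10⁻¹² × 6.16×10⁻⁴ / 2.67×10⁻¹⁰ = 5.78×10⁻⁵ m.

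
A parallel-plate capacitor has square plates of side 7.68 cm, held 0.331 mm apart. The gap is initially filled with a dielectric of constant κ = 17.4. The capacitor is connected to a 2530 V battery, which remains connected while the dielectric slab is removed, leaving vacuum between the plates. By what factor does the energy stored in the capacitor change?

U₂/U₁ ≈ 0.0575

Battery connected ⇒ V is held fixed.
C₂ = 0.0575 C₁ and U = ½CV², so U₂/U₁ = C₂/C₁ = 0.0575.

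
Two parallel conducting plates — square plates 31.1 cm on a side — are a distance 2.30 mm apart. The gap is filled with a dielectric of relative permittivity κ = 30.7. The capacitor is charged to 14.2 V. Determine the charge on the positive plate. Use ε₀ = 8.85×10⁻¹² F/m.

162 nC

A = (31.1 cm)² = 9.67×10⁻² m².
C = κε₀A/d = 30.7 × 8.85×10⁻¹² × 9.67×10⁻² / 2.30×10⁻³ = 1.14×10⁻⁸ F.
Q = CV = 1.14×10⁻⁸ × 14.2 = 1.62×10⁻⁷ C.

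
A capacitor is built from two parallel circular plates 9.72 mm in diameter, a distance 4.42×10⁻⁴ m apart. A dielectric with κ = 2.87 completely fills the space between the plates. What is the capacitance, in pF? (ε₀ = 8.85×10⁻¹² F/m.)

A = π(9.72/2 mm)² = 7.42×10⁻⁵ m².
C = κε₀A/d = 2.87 × 8.85×10⁻¹² × 7.42×10⁻⁵ / 4.42×10⁻⁴ = 4.26×10⁻¹² F.

C ≈ 4.26 pF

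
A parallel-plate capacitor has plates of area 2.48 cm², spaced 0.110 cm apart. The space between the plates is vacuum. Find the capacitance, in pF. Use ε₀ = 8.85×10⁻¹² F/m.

A = 2.48 cm² = 2.48×10⁻⁴ m².
C = ε₀A/d = 8.85×10⁻¹² × 2.48×10⁻⁴ / 1.10×10⁻³ = 2.00×10⁻¹² F.

2.00 pF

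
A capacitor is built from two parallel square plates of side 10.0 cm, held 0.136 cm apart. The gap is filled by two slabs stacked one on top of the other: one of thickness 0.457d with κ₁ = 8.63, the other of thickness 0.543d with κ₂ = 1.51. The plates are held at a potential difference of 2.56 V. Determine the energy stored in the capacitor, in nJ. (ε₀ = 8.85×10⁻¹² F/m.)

A = (10.0 cm)² = 1.00×10⁻² m².
Stacked slabs ⇒ two capacitors in series, each with the full plate area.
C₁ = κ₁ε₀A/d₁ = 8.63 × 8.85×10⁻¹² × 1.00×10⁻² / 6.22×10⁻⁴ = 1.23×10⁻⁹ F.
C₂ = κ₂ε₀A/d₂ = 1.51 × 8.85×10⁻¹² × 1.00×10⁻² / 7.38×10⁻⁴ = 1.81×10⁻¹⁰ F.
C = (1/C₁ + 1/C₂)⁻¹ = 1.58×10⁻¹⁰ F.
U = ½CV² = ½ × 1.58×10⁻¹⁰ × (2.56)² = 5.17×10⁻¹⁰ J.

0.517 nJ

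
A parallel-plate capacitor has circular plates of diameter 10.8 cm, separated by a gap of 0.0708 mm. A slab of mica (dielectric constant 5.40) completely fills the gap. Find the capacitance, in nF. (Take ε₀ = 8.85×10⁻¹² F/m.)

A = π(10.8/2 cm)² = 9.16×10⁻³ m².
C = κε₀A/d = 5.40 × 8.85×10⁻¹² × 9.16×10⁻³ / 7.08×10⁻⁵ = 6.18×10⁻⁹ F.

C ≈ 6.18 nF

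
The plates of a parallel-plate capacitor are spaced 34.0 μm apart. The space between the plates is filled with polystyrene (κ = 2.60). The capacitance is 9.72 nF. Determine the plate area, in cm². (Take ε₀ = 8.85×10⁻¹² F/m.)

A ≈ 144 cm²

A = Cd/(κε₀) = 9.72×10⁻⁹ × 3.40×10⁻⁵ / (2.60 × 8.85×10⁻¹²) = 1.44×10⁻² m².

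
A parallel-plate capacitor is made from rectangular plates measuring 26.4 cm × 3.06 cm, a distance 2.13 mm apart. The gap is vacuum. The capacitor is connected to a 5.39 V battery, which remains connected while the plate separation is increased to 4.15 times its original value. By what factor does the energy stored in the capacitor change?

0.241

Battery connected ⇒ V is held fixed.
C₂ = 0.241 C₁ and U = ½CV², so U₂/U₁ = C₂/C₁ = 0.241.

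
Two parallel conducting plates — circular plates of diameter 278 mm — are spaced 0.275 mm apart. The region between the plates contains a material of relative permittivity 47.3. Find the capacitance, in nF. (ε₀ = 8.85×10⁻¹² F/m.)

A = π(278/2 mm)² = 6.07×10⁻² m².
C = κε₀A/d = 47.3 × 8.85×10⁻¹² × 6.07×10⁻² / 2.75×10⁻⁴ = 9.24×10⁻⁸ F.

92.4 nF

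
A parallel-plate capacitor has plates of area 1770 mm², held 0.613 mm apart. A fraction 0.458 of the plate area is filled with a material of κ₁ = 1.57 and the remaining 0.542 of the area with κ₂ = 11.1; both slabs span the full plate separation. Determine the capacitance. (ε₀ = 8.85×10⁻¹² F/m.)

C ≈ 172 pF

A = 1770 mm² = 1.77×10⁻³ m².
Side-by-side slabs ⇒ two capacitors in parallel, each spanning the full gap.
C₁ = κ₁ε₀A₁/d = 1.57 × 8.85×10⁻¹² × 8.11×10⁻⁴ / 6.13×10⁻⁴ = 1.84×10⁻¹¹ F.
C₂ = κ₂ε₀A₂/d = 11.1 × 8.85×10⁻¹² × 9.59×10⁻⁴ / 6.13×10⁻⁴ = 1.54×10⁻¹⁰ F.
C = C₁ + C₂ = 1.72×10⁻¹⁰ F.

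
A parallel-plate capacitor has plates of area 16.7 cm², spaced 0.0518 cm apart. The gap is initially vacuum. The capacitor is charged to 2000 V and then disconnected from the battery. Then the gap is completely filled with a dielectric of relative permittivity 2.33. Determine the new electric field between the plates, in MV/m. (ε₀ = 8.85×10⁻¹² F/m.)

1.66 MV/m

A = 16.7 cm² = 1.67×10⁻³ m².
Initially C₁ = ε₀A/d = 8.85×10⁻¹² × 1.67×10⁻³ / 5.18×10⁻⁴ = 2.85×10⁻¹¹ F.
E₁ = 3.86×10⁶ V/m.
Isolated ⇒ Q is held fixed. V₂ = Q/C₂ = V₁/2.33; E = V/d, so E₂/E₁ = (V₂/V₁)(d₁/d₂) = 0.429.
E₂ = 0.429 × 3.86×10⁶ = 1.66×10⁶ V/m.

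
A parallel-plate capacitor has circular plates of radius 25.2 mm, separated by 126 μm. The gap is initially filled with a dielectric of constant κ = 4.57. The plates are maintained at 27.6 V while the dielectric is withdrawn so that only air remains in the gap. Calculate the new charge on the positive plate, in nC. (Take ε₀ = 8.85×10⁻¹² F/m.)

A = π(25.2 mm)² = 2.00×10⁻³ m².
Initially C₁ = κε₀A/d = 4.57 × 8.85×10⁻¹² × 2.00×10⁻³ / 1.26×10⁻⁴ = 6.40×10⁻¹⁰ F.
Q₁ = 1.77×10⁻⁸ C.
Battery connected ⇒ V is held fixed. C₂ = 0.219 C₁ and Q = CV, so Q₂/Q₁ = C₂/C₁ = 0.219.
Q₂ = 0.219 × 1.77×10⁻⁸ = 3.87×10⁻⁹ C.

Q ≈ 3.87 nC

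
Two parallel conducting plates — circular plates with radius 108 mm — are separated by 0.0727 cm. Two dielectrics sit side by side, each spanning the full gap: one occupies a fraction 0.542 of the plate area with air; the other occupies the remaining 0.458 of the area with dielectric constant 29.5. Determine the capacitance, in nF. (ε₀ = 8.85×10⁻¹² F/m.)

C ≈ 6.27 nF

A = π(108 mm)² = 3.66×10⁻² m².
Side-by-side slabs ⇒ two capacitors in parallel, each spanning the full gap.
C₁ = κ₁ε₀A₁/d = 1.00 × 8.85×10⁻¹² × 1.99×10⁻² / 7.27×10⁻⁴ = 2.42×10⁻¹⁰ F.
C₂ = κ₂ε₀A₂/d = 29.5 × 8.85×10⁻¹² × 1.68×10⁻² / 7.27×10⁻⁴ = 6.03×10⁻⁹ F.
C = C₁ + C₂ = 6.27×10⁻⁹ F.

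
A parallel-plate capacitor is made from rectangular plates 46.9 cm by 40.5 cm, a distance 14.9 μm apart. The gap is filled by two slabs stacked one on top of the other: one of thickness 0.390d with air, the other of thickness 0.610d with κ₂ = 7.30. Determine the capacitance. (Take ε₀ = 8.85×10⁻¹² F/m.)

A = 46.9 × 40.5 cm² = 0.190 m².
Stacked slabs ⇒ two capacitors in series, each with the full plate area.
C₁ = κ₁ε₀A/d₁ = 1.00 × 8.85×10⁻¹² × 0.190 / 5.81×10⁻⁶ = 2.89×10⁻⁷ F.
C₂ = κ₂ε₀A/d₂ = 7.30 × 8.85×10⁻¹² × 0.190 / 9.09×10⁻⁶ = 1.35×10⁻⁶ F.
C = (1/C₁ + 1/C₂)⁻¹ = 2.38×10⁻⁷ F.

238 nF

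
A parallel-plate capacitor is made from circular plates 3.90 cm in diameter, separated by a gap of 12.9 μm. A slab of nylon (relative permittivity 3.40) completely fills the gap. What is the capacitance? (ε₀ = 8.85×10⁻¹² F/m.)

A = π(3.90/2 cm)² = 1.19×10⁻³ m².
C = κε₀A/d = 3.40 × 8.85×10⁻¹² × 1.19×10⁻³ / 1.29×10⁻⁵ = 2.79×10⁻⁹ F.

2.79 nF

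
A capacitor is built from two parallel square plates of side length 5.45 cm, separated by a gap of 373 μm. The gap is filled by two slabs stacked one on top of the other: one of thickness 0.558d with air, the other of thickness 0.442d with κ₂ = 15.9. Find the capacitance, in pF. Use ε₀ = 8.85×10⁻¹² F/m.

A = (5.45 cm)² = 2.97×10⁻³ m².
Stacked slabs ⇒ two capacitors in series, each with the full plate area.
C₁ = κ₁ε₀A/d₁ = 1.00 × 8.85×10⁻¹² × 2.97×10⁻³ / 2.08×10⁻⁴ = 1.26×10⁻¹⁰ F.
C₂ = κ₂ε₀A/d₂ = 15.9 × 8.85×10⁻¹² × 2.97×10⁻³ / 1.65×10⁻⁴ = 2.54×10⁻⁹ F.
C = (1/C₁ + 1/C₂)⁻¹ = 1.20×10⁻¹⁰ F.

120 pF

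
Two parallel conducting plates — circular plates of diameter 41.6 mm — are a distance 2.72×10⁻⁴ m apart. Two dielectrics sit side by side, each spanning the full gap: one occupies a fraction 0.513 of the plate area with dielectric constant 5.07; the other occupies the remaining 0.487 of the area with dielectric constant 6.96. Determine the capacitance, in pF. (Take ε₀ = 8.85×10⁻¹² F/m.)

A = π(41.6/2 mm)² = 1.36×10⁻³ m².
Side-by-side slabs ⇒ two capacitors in parallel, each spanning the full gap.
C₁ = κ₁ε₀A₁/d = 5.07 × 8.85×10⁻¹² × 6.97×10⁻⁴ / 2.72×10⁻⁴ = 1.15×10⁻¹⁰ F.
C₂ = κ₂ε₀A₂/d = 6.96 × 8.85×10⁻¹² × 6.62×10⁻⁴ / 2.72×10⁻⁴ = 1.50×10⁻¹⁰ F.
C = C₁ + C₂ = 2.65×10⁻¹⁰ F.

265 pF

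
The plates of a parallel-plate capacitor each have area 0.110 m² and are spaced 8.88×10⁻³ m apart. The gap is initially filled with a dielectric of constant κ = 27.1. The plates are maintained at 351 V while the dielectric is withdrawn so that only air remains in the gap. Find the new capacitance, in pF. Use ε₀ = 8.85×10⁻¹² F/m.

Initially C₁ = κε₀A/d = 27.1 × 8.85×10⁻¹² × 0.110 / 8.88×10⁻³ = 2.97×10⁻⁹ F.
C = κε₀A/d scales with κ, so C₂/C₁ = 1/κ = 1/27.1 = 0.0369.
C₂ = 0.0369 × 2.97×10⁻⁹ = 1.10×10⁻¹⁰ F.

C ≈ 110 pF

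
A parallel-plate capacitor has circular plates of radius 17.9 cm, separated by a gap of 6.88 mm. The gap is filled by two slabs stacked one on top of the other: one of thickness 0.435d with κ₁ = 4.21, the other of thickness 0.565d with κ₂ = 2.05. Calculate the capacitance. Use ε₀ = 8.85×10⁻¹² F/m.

A = π(17.9 cm)² = 0.101 m².
Stacked slabs ⇒ two capacitors in series, each with the full plate area.
C₁ = κ₁ε₀A/d₁ = 4.21 × 8.85×10⁻¹² × 0.101 / 2.99×10⁻³ = 1.25×10⁻⁹ F.
C₂ = κ₂ε₀A/d₂ = 2.05 × 8.85×10⁻¹² × 0.101 / 3.89×10⁻³ = 4.70×10⁻¹⁰ F.
C = (1/C₁ + 1/C₂)⁻¹ = 3.42×10⁻¹⁰ F.

342 pF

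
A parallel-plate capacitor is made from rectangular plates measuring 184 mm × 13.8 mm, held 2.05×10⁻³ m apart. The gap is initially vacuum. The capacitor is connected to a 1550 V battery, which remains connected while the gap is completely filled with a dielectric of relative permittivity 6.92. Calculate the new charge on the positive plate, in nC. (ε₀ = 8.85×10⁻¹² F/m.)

Q ≈ 118 nC

A = 184 × 13.8 mm² = 2.54×10⁻³ m².
Initially C₁ = ε₀A/d = 8.85×10⁻¹² × 2.54×10⁻³ / 2.05×10⁻³ = 1.10×10⁻¹¹ F.
Q₁ = 1.70×10⁻⁸ C.
Battery connected ⇒ V is held fixed. C₂ = 6.92 C₁ and Q = CV, so Q₂/Q₁ = C₂/C₁ = 6.92.
Q₂ = 6.92 × 1.70×10⁻⁸ = 1.18×10⁻⁷ C.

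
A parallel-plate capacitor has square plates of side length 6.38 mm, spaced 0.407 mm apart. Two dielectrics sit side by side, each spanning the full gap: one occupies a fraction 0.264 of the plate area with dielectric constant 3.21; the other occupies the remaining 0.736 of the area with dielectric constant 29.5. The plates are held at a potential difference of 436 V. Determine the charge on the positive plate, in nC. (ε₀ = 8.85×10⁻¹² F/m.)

Q ≈ 8.71 nC

A = (6.38 mm)² = 4.07×10⁻⁵ m².
Side-by-side slabs ⇒ two capacitors in parallel, each spanning the full gap.
C₁ = κ₁ε₀A₁/d = 3.21 × 8.85×10⁻¹² × 1.07×10⁻⁵ / 4.07×10⁻⁴ = 7.50×10⁻¹³ F.
C₂ = κ₂ε₀A₂/d = 29.5 × 8.85×10⁻¹² × 3.00×10⁻⁵ / 4.07×10⁻⁴ = 1.92×10⁻¹¹ F.
C = C₁ + C₂ = 2.00×10⁻¹¹ F.
Q = CV = 2.00×10⁻¹¹ × 436 = 8.71×10⁻⁹ C.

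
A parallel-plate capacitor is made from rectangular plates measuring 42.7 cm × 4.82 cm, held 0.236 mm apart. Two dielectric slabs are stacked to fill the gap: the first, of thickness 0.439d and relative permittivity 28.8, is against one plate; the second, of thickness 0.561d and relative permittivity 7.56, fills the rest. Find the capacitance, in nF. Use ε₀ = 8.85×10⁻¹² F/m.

A = 42.7 × 4.82 cm² = 2.06×10⁻² m².
Stacked slabs ⇒ two capacitors in series, each with the full plate area.
C₁ = κ₁ε₀A/d₁ = 28.8 × 8.85×10⁻¹² × 2.06×10⁻² / 1.04×10⁻⁴ = 5.06×10⁻⁸ F.
C₂ = κ₂ε₀A/d₂ = 7.56 × 8.85×10⁻¹² × 2.06×10⁻² / 1.32×10⁻⁴ = 1.04×10⁻⁸ F.
C = (1/C₁ + 1/C₂)⁻¹ = 8.63×10⁻⁹ F.

8.63 nF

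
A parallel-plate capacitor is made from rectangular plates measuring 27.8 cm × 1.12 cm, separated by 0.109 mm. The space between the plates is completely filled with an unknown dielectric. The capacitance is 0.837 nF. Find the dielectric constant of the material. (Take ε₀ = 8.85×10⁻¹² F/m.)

A = 27.8 × 1.12 cm² = 3.11×10⁻³ m².
κ = Cd/(ε₀A) = 8.37×10⁻¹⁰ × 1.09×10⁻⁴ / (8.85×10⁻¹² × 3.11×10⁻³) = 3.31.

3.31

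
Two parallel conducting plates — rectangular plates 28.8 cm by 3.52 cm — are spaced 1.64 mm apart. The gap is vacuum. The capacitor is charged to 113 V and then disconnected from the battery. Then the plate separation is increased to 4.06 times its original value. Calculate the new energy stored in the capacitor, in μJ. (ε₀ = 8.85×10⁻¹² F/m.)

A = 28.8 × 3.52 cm² = 1.01×10⁻² m².
Initially C₁ = ε₀A/d = 8.85×10⁻¹² × 1.01×10⁻² / 1.64×10⁻³ = 5.47×10⁻¹¹ F.
U₁ = 3.49×10⁻⁷ J.
Isolated ⇒ Q is held fixed. C₂ = 0.246 C₁ and U = Q²/(2C), so U₂/U₁ = C₁/C₂ = 4.06.
U₂ = 4.06 × 3.49×10⁻⁷ = 1.42×10⁻⁶ J.

1.42 μJ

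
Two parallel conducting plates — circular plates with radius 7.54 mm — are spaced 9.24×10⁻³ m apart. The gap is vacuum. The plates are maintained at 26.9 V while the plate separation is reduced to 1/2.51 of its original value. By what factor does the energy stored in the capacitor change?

2.51

Battery connected ⇒ V is held fixed.
C₂ = 2.51 C₁ and U = ½CV², so U₂/U₁ = C₂/C₁ = 2.51.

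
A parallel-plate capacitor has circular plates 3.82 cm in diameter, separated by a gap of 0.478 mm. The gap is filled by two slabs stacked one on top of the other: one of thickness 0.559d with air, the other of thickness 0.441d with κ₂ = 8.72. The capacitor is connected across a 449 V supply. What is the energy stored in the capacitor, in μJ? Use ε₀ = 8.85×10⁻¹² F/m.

A = π(3.82/2 cm)² = 1.15×10⁻³ m².
Stacked slabs ⇒ two capacitors in series, each with the full plate area.
C₁ = κ₁ε₀A/d₁ = 1.00 × 8.85×10⁻¹² × 1.15×10⁻³ / 2.67×10⁻⁴ = 3.80×10⁻¹¹ F.
C₂ = κ₂ε₀A/d₂ = 8.72 × 8.85×10⁻¹² × 1.15×10⁻³ / 2.11×10⁻⁴ = 4.20×10⁻¹⁰ F.
C = (1/C₁ + 1/C₂)⁻¹ = 3.48×10⁻¹¹ F.
U = ½CV² = ½ × 3.48×10⁻¹¹ × (449)² = 3.51×10⁻⁶ J.

U ≈ 3.51 μJ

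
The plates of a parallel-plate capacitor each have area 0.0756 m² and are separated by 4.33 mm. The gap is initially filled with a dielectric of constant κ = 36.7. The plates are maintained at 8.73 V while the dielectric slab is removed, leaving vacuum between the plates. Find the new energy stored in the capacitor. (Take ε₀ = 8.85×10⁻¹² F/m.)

Initially C₁ = κε₀A/d = 36.7 × 8.85×10⁻¹² × 7.56×10⁻² / 4.33×10⁻³ = 5.67×10⁻⁹ F.
U₁ = 2.16×10⁻⁷ J.
Battery connected ⇒ V is held fixed. C₂ = 0.0272 C₁ and U = ½CV², so U₂/U₁ = C₂/C₁ = 0.0272.
U₂ = 0.0272 × 2.16×10⁻⁷ = 5.89×10⁻⁹ J.

5.89 nJ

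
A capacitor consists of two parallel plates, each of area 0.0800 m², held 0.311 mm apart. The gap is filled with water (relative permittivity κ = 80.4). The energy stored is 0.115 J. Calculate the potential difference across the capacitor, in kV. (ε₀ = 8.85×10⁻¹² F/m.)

1.12 kV

C = κε₀A/d = 80.4 × 8.85×10⁻¹² × 8.00×10⁻² / 3.11×10⁻⁴ = 1.83×10⁻⁷ F.
V = √(2U/C) = √(2 × 0.115 / 1.83×10⁻⁷) = 1.12×10³ V.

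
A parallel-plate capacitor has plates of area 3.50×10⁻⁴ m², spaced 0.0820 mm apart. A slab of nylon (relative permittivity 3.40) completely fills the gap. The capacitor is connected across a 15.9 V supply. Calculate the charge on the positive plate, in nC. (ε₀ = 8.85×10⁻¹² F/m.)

2.04 nC

C = κε₀A/d = 3.40 × 8.85×10⁻¹² × 3.50×10⁻⁴ / 8.20×10⁻⁵ = 1.28×10⁻¹⁰ F.
Q = CV = 1.28×10⁻¹⁰ × 15.9 = 2.04×10⁻⁹ C.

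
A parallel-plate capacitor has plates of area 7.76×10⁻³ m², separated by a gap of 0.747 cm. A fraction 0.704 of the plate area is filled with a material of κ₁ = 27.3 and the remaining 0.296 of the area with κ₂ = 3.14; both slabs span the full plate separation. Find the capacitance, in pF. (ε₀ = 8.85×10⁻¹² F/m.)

Side-by-side slabs ⇒ two capacitors in parallel, each spanning the full gap.
C₁ = κ₁ε₀A₁/d = 27.3 × 8.85×10⁻¹² × 5.46×10⁻³ / 7.47×10⁻³ = 1.77×10⁻¹⁰ F.
C₂ = κ₂ε₀A₂/d = 3.14 × 8.85×10⁻¹² × 2.30×10⁻³ / 7.47×10⁻³ = 8.54×10⁻¹² F.
C = C₁ + C₂ = 1.85×10⁻¹⁰ F.

185 pF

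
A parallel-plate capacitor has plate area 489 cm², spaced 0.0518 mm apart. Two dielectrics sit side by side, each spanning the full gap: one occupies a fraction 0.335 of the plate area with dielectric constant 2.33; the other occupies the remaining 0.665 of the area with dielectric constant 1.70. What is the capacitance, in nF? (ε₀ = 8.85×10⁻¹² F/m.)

A = 489 cm² = 4.89×10⁻² m².
Side-by-side slabs ⇒ two capacitors in parallel, each spanning the full gap.
C₁ = κ₁ε₀A₁/d = 2.33 × 8.85×10⁻¹² × 1.64×10⁻² / 5.18×10⁻⁵ = 6.52×10⁻⁹ F.
C₂ = κ₂ε₀A₂/d = 1.70 × 8.85×10⁻¹² × 3.25×10⁻² / 5.18×10⁻⁵ = 9.44×10⁻⁹ F.
C = C₁ + C₂ = 1.60×10⁻⁸ F.

16.0 nF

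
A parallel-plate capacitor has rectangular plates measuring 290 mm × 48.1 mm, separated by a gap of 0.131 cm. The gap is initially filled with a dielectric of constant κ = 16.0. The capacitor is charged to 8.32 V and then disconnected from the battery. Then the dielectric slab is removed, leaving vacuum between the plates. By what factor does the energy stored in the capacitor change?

16.0

Isolated ⇒ Q is held fixed.
C₂ = 0.0625 C₁ and U = Q²/(2C), so U₂/U₁ = C₁/C₂ = 16.0.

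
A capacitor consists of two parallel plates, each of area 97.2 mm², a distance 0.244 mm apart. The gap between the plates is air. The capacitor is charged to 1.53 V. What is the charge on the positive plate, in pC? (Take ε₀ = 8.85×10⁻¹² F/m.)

Q ≈ 5.39 pC

A = 97.2 mm² = 9.72×10⁻⁵ m².
C = ε₀A/d = 8.85×10⁻¹² × 9.72×10⁻⁵ / 2.44×10⁻⁴ = 3.53×10⁻¹² F.
Q = CV = 3.53×10⁻¹² × 1.53 = 5.39×10⁻¹² C.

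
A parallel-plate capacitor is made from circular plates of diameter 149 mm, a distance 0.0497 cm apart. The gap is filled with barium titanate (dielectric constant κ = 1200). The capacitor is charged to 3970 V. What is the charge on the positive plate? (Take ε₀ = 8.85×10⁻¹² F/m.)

1.48 mC

A = π(149/2 mm)² = 1.74×10⁻² m².
C = κε₀A/d = 1200 × 8.85×10⁻¹² × 1.74×10⁻² / 4.97×10⁻⁴ = 3.73×10⁻⁷ F.
Q = CV = 3.73×10⁻⁷ × 3970 = 1.48×10⁻³ C.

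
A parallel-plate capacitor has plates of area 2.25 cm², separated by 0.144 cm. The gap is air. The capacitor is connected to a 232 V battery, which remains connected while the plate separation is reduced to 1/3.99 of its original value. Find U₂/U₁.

Battery connected ⇒ V is held fixed.
C₂ = 3.99 C₁ and U = ½CV², so U₂/U₁ = C₂/C₁ = 3.99.

U₂/U₁ ≈ 3.99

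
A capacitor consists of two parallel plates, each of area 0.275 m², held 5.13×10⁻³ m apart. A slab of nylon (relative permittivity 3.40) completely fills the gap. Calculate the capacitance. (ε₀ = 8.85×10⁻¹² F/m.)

1.61 nF

C = κε₀A/d = 3.40 × 8.85×10⁻¹² × 0.275 / 5.13×10⁻³ = 1.61×10⁻⁹ F.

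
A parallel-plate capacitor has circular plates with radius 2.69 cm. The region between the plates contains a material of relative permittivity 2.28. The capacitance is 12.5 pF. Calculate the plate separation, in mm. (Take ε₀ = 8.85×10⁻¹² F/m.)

d ≈ 3.67 mm

A = π(2.69 cm)² = 2.27×10⁻³ m².
d = κε₀A/C = 2.28 × 8.85×10⁻¹² × 2.27×10⁻³ / 1.25×10⁻¹¹ = 3.67×10⁻³ m.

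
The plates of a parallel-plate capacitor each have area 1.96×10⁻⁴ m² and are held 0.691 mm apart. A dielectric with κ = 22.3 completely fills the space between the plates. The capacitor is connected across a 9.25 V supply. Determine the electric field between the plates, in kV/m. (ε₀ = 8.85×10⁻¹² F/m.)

E = V/d = 9.25 / 6.91×10⁻⁴ = 1.34×10⁴ V/m.

E ≈ 13.4 kV/m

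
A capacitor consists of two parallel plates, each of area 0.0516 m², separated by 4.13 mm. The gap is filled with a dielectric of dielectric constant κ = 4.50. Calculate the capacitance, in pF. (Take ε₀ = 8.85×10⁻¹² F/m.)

C = κε₀A/d = 4.50 × 8.85×10⁻¹² × 5.16×10⁻² / 4.13×10⁻³ = 4.98×10⁻¹⁰ F.

498 pF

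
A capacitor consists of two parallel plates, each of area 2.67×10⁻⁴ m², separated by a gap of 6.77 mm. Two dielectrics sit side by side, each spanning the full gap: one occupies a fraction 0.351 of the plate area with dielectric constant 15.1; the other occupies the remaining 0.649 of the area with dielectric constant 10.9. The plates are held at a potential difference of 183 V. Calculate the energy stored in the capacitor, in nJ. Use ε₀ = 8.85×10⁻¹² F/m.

72.3 nJ

Side-by-side slabs ⇒ two capacitors in parallel, each spanning the full gap.
C₁ = κ₁ε₀A₁/d = 15.1 × 8.85×10⁻¹² × 9.37×10⁻⁵ / 6.77×10⁻³ = 1.85×10⁻¹² F.
C₂ = κ₂ε₀A₂/d = 10.9 × 8.85×10⁻¹² × 1.73×10⁻⁴ / 6.77×10⁻³ = 2.47×10⁻¹² F.
C = C₁ + C₂ = 4.32×10⁻¹² F.
U = ½CV² = ½ × 4.32×10⁻¹² × (183)² = 7.23×10⁻⁸ J.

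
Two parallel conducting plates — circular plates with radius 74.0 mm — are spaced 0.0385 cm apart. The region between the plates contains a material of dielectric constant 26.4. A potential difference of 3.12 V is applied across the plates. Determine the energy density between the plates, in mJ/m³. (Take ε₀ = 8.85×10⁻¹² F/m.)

7.67 mJ/m³

E = V/d = 3.12 / 3.85×10⁻⁴ = 8.10×10³ V/m.
u = ½κε₀E² = ½ × 26.4 × 8.85×10⁻¹² × (8.10×10³)² = 7.67×10⁻³ J/m³.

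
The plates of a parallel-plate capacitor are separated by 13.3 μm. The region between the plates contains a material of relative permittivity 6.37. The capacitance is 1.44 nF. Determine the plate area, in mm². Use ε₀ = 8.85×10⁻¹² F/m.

A ≈ 340 mm²

A = Cd/(κε₀) = 1.44×10⁻⁹ × 1.33×10⁻⁵ / (6.37 × 8.85×10⁻¹²) = 3.40×10⁻⁴ m².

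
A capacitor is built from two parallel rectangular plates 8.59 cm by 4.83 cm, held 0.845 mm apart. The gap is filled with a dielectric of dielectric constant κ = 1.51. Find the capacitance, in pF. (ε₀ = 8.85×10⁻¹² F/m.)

C ≈ 65.6 pF

A = 8.59 × 4.83 cm² = 4.15×10⁻³ m².
C = κε₀A/d = 1.51 × 8.85×10⁻¹² × 4.15×10⁻³ / 8.45×10⁻⁴ = 6.56×10⁻¹¹ F.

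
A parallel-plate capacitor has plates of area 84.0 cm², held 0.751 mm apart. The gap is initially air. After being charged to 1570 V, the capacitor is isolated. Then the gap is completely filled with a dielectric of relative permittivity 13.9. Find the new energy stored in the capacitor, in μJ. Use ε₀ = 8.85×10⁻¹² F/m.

8.78 μJ

A = 84.0 cm² = 8.40×10⁻³ m².
Initially C₁ = ε₀A/d = 8.85×10⁻¹² × 8.40×10⁻³ / 7.51×10⁻⁴ = 9.90×10⁻¹¹ F.
U₁ = 1.22×10⁻⁴ J.
Isolated ⇒ Q is held fixed. C₂ = 13.9 C₁ and U = Q²/(2C), so U₂/U₁ = C₁/C₂ = 0.0719.
U₂ = 0.0719 × 1.22×10⁻⁴ = 8.78×10⁻⁶ J.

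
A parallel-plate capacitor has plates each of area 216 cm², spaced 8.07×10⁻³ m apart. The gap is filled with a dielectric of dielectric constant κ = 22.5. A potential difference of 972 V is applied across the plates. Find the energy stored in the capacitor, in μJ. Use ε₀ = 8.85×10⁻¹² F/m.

A = 216 cm² = 2.16×10⁻² m².
C = κε₀A/d = 22.5 × 8.85×10⁻¹² × 2.16×10⁻² / 8.07×10⁻³ = 5.33×10⁻¹⁰ F.
U = ½CV² = ½ × 5.33×10⁻¹⁰ × (972)² = 2.52×10⁻⁴ J.

252 μJ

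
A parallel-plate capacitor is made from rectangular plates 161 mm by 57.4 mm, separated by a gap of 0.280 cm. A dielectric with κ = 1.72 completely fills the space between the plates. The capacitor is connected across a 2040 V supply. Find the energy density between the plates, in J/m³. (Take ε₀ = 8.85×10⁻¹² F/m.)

E = V/d = 2040 / 2.80×10⁻³ = 7.29×10⁵ V/m.
u = ½κε₀E² = ½ × 1.72 × 8.85×10⁻¹² × (7.29×10⁵)² = 4.04 J/m³.

4.04 J/m³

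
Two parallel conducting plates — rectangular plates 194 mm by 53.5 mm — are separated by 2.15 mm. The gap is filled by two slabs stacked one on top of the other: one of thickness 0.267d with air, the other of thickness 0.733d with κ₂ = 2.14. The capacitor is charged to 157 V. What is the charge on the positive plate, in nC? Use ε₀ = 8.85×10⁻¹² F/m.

A = 194 × 53.5 mm² = 1.04×10⁻² m².
Stacked slabs ⇒ two capacitors in series, each with the full plate area.
C₁ = κ₁ε₀A/d₁ = 1.00 × 8.85×10⁻¹² × 1.04×10⁻² / 5.74×10⁻⁴ = 1.60×10⁻¹⁰ F.
C₂ = κ₂ε₀A/d₂ = 2.14 × 8.85×10⁻¹² × 1.04×10⁻² / 1.58×10⁻³ = 1.25×10⁻¹⁰ F.
C = (1/C₁ + 1/C₂)⁻¹ = 7.01×10⁻¹¹ F.
Q = CV = 7.01×10⁻¹¹ × 157 = 1.10×10⁻⁸ C.

Q ≈ 11.0 nC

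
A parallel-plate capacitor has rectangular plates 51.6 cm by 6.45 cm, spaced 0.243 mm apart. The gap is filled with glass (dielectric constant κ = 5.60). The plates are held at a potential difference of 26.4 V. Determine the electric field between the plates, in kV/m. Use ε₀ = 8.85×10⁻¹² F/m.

E = V/d = 26.4 / 2.43×10⁻⁴ = 1.09×10⁵ V/m.

109 kV/m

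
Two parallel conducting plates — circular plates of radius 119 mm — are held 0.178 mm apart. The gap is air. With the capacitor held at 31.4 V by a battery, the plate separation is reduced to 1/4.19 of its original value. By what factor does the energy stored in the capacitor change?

Battery connected ⇒ V is held fixed.
C₂ = 4.19 C₁ and U = ½CV², so U₂/U₁ = C₂/C₁ = 4.19.

4.19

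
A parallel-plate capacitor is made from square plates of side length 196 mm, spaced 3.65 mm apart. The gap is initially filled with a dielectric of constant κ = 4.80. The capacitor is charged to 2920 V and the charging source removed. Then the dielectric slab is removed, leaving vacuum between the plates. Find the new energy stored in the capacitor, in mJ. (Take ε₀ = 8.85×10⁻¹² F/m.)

A = (196 mm)² = 3.84×10⁻² m².
Initially C₁ = κε₀A/d = 4.80 × 8.85×10⁻¹² × 3.84×10⁻² / 3.65×10⁻³ = 4.47×10⁻¹⁰ F.
U₁ = 1.91×10⁻³ J.
Isolated ⇒ Q is held fixed. C₂ = 0.208 C₁ and U = Q²/(2C), so U₂/U₁ = C₁/C₂ = 4.80.
U₂ = 4.80 × 1.91×10⁻³ = 9.15×10⁻³ J.

9.15 mJ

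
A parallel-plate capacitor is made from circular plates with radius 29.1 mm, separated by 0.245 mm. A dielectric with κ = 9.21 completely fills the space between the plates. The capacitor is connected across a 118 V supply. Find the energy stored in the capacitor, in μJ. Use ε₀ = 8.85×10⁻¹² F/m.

A = π(29.1 mm)² = 2.66×10⁻³ m².
C = κε₀A/d = 9.21 × 8.85×10⁻¹² × 2.66×10⁻³ / 2.45×10⁻⁴ = 8.85×10⁻¹⁰ F.
U = ½CV² = ½ × 8.85×10⁻¹⁰ × (118)² = 6.16×10⁻⁶ J.

U ≈ 6.16 μJ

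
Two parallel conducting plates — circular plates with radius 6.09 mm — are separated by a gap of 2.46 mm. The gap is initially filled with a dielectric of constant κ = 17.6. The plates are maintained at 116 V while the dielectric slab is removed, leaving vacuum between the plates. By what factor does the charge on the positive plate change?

Q₂/Q₁ ≈ 0.0568

Battery connected ⇒ V is held fixed.
C₂ = 0.0568 C₁ and Q = CV, so Q₂/Q₁ = C₂/C₁ = 0.0568.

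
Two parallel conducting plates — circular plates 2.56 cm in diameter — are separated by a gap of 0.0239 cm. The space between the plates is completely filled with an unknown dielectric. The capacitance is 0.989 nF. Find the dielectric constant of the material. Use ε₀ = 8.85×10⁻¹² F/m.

A = π(2.56/2 cm)² = 5.15×10⁻⁴ m².
κ = Cd/(ε₀A) = 9.89×10⁻¹⁰ × 2.39×10⁻⁴ / (8.85×10⁻¹² × 5.15×10⁻⁴) = 51.9.

κ ≈ 51.9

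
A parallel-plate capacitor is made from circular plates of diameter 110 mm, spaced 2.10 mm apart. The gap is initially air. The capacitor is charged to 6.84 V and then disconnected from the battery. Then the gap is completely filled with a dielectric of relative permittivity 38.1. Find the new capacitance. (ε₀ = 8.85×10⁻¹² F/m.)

1.53 nF

A = π(110/2 mm)² = 9.50×10⁻³ m².
Initially C₁ = ε₀A/d = 8.85×10⁻¹² × 9.50×10⁻³ / 2.10×10⁻³ = 4.00×10⁻¹¹ F.
C = κε₀A/d scales with κ, so C₂/C₁ = κ = 38.1.
C₂ = 38.1 × 4.00×10⁻¹¹ = 1.53×10⁻⁹ F.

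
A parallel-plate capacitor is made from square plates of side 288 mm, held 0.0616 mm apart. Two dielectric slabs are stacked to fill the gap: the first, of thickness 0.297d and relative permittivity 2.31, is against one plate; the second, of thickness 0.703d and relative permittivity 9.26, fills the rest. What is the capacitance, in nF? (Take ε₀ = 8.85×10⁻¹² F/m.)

C ≈ 58.3 nF

A = (288 mm)² = 8.29×10⁻² m².
Stacked slabs ⇒ two capacitors in series, each with the full plate area.
C₁ = κ₁ε₀A/d₁ = 2.31 × 8.85×10⁻¹² × 8.29×10⁻² / 1.83×10⁻⁵ = 9.27×10⁻⁸ F.
C₂ = κ₂ε₀A/d₂ = 9.26 × 8.85×10⁻¹² × 8.29×10⁻² / 4.33×10⁻⁵ = 1.57×10⁻⁷ F.
C = (1/C₁ + 1/C₂)⁻¹ = 5.83×10⁻⁸ F.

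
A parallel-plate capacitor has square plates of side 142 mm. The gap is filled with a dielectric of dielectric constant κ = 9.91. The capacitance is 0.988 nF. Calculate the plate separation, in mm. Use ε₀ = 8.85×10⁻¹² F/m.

1.79 mm

A = (142 mm)² = 2.02×10⁻² m².
d = κε₀A/C = 9.91 × 8.85×10⁻¹² × 2.02×10⁻² / 9.88×10⁻¹⁰ = 1.79×10⁻³ m.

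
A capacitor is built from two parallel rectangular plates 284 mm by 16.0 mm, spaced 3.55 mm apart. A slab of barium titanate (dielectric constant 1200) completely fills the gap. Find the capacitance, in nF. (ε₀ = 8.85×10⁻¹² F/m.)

A = 284 × 16.0 mm² = 4.54×10⁻³ m².
C = κε₀A/d = 1200 × 8.85×10⁻¹² × 4.54×10⁻³ / 3.55×10⁻³ = 1.36×10⁻⁸ F.

C ≈ 13.6 nF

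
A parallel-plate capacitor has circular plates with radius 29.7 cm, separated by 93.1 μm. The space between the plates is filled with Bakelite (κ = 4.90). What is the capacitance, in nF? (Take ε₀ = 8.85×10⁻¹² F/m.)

129 nF

A = π(29.7 cm)² = 0.277 m².
C = κε₀A/d = 4.90 × 8.85×10⁻¹² × 0.277 / 9.31×10⁻⁵ = 1.29×10⁻⁷ F.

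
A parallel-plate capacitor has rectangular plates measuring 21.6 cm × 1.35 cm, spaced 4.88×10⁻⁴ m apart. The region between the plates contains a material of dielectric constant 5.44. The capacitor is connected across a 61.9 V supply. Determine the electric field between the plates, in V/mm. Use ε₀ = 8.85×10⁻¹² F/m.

127 V/mm

E = V/d = 61.9 / 4.88×10⁻⁴ = 1.27×10⁵ V/m.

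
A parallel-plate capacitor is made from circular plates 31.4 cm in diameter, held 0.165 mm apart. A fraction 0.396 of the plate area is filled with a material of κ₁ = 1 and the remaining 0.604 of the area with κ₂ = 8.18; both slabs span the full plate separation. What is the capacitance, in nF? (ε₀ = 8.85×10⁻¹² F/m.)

A = π(31.4/2 cm)² = 7.74×10⁻² m².
Side-by-side slabs ⇒ two capacitors in parallel, each spanning the full gap.
C₁ = κ₁ε₀A₁/d = 1.00 × 8.85×10⁻¹² × 3.07×10⁻² / 1.65×10⁻⁴ = 1.64×10⁻⁹ F.
C₂ = κ₂ε₀A₂/d = 8.18 × 8.85×10⁻¹² × 4.68×10⁻² / 1.65×10⁻⁴ = 2.05×10⁻⁸ F.
C = C₁ + C₂ = 2.22×10⁻⁸ F.

22.2 nF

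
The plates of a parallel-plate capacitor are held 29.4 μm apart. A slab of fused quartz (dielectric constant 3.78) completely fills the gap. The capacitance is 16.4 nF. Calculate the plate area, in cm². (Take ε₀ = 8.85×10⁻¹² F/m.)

A = Cd/(κε₀) = 1.64×10⁻⁸ × 2.94×10⁻⁵ / (3.78 × 8.85×10⁻¹²) = 1.44×10⁻² m².

A ≈ 144 cm²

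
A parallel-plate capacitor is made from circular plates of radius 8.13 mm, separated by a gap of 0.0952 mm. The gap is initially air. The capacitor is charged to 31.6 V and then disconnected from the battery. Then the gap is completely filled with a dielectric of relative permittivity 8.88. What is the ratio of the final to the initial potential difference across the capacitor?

Isolated ⇒ Q is held fixed.
C₂ = 8.88 C₁ and V = Q/C, so V₂/V₁ = C₁/C₂ = 0.113.

V₂/V₁ ≈ 0.113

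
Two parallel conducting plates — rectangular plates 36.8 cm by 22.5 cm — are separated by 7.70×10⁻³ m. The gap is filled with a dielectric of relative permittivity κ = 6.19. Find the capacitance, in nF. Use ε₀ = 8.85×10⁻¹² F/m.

A = 36.8 × 22.5 cm² = 8.28×10⁻² m².
C = κε₀A/d = 6.19 × 8.85×10⁻¹² × 8.28×10⁻² / 7.70×10⁻³ = 5.89×10⁻¹⁰ F.

C ≈ 0.589 nF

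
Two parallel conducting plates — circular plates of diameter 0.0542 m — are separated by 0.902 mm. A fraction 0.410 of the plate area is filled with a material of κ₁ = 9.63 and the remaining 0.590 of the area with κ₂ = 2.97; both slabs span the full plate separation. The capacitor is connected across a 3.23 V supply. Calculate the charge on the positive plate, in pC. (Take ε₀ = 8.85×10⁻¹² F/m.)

417 pC

A = π(0.0542/2 m)² = 2.31×10⁻³ m².
Side-by-side slabs ⇒ two capacitors in parallel, each spanning the full gap.
C₁ = κ₁ε₀A₁/d = 9.63 × 8.85×10⁻¹² × 9.46×10⁻⁴ / 9.02×10⁻⁴ = 8.94×10⁻¹¹ F.
C₂ = κ₂ε₀A₂/d = 2.97 × 8.85×10⁻¹² × 1.36×10⁻³ / 9.02×10⁻⁴ = 3.97×10⁻¹¹ F.
C = C₁ + C₂ = 1.29×10⁻¹⁰ F.
Q = CV = 1.29×10⁻¹⁰ × 3.23 = 4.17×10⁻¹⁰ C.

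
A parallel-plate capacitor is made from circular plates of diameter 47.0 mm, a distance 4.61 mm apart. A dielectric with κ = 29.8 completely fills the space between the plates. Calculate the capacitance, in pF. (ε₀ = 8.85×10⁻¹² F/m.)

C ≈ 99.3 pF

A = π(47.0/2 mm)² = 1.73×10⁻³ m².
C = κε₀A/d = 29.8 × 8.85×10⁻¹² × 1.73×10⁻³ / 4.61×10⁻³ = 9.93×10⁻¹¹ F.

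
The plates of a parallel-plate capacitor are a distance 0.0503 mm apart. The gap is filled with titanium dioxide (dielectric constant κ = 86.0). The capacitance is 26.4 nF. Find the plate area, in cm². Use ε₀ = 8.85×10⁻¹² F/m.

17.4 cm²

A = Cd/(κε₀) = 2.64×10⁻⁸ × 5.03×10⁻⁵ / (86.0 × 8.85×10⁻¹²) = 1.74×10⁻³ m².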